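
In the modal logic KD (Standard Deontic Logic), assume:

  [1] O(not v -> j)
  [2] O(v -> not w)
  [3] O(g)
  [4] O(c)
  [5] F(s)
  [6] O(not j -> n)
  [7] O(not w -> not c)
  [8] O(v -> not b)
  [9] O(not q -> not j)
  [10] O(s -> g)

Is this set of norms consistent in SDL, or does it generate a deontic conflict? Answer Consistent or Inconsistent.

Consistent

Premise 10 is O(s -> g); even if O(g) held, inferring O(s) would be affirming the consequent — invalid.
So O(s) is not derivable, and the apparent clash with O(not s) does not arise.
A world satisfying every obligation exists (e.g. b=false, c=true, g=true, j=true, n=false, q=true, s=false, v=false, w=true); no atom is both obligatory and forbidden, so the set is consistent.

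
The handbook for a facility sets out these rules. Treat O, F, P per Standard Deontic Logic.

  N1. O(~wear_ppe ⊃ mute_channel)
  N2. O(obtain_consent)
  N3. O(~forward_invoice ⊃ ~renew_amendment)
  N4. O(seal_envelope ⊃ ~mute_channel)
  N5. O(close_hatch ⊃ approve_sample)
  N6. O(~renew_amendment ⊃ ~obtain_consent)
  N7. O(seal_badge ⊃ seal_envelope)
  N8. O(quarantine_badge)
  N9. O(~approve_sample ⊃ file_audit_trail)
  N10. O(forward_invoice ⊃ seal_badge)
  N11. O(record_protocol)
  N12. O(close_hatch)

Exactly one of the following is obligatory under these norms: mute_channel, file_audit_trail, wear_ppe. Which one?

wear_ppe

Premise 2 gives O(obtain_consent).
The contrapositive of premise 6 (O(~renew_amendment ⊃ ~obtain_consent)) is O(obtain_consent ⊃ renew_amendment), and O(obtain_consent) is already established, so O(renew_amendment).
The contrapositive of premise 3 (O(~forward_invoice ⊃ ~renew_amendment)) is O(renew_amendment ⊃ forward_invoice), and O(renew_amendment) is already established, so O(forward_invoice).
From O(forward_invoice) and premise 10, O(forward_invoice ⊃ seal_badge), we obtain O(seal_badge).
Applying K to premise 7 (O(seal_badge ⊃ seal_envelope)) and O(seal_badge) yields O(seal_envelope).
Applying K to premise 4 (O(seal_envelope ⊃ ~mute_channel)) and O(seal_envelope) yields O(~mute_channel).
Premise 1, O(~wear_ppe ⊃ mute_channel), contraposes to O(~mute_channel ⊃ wear_ppe); with O(~mute_channel) we get O(wear_ppe).
So O(wear_ppe) holds — wear_ppe is obligatory. None of the other listed options is made obligatory by any chain of premises.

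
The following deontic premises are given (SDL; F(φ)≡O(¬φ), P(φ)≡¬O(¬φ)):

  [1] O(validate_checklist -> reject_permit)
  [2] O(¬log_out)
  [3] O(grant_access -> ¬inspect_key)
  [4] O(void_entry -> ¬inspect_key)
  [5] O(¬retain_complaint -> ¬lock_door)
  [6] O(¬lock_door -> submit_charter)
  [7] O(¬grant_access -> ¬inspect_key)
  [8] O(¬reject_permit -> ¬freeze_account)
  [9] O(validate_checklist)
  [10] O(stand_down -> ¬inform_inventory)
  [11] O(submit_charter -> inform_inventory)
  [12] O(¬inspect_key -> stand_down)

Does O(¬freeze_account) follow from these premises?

No

Premise 8 is O(¬reject_permit -> ¬freeze_account), but O(¬reject_permit) is not derivable from the premises, so it does not yield O(¬freeze_account).
No other premise forces O(¬freeze_account). An ideal world satisfying every premise can still have ¬freeze_account false, so O(¬freeze_account) is not derivable.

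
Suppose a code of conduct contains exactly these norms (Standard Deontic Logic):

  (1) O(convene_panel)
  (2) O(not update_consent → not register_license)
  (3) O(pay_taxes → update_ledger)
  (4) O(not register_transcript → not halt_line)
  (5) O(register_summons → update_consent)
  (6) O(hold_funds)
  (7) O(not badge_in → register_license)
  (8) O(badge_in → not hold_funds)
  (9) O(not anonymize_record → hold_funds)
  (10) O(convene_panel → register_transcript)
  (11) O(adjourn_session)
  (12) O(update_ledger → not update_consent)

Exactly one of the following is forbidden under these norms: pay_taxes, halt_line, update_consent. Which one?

pay_taxes

Premise 6 gives O(hold_funds).
Premise 8, O(badge_in → not hold_funds), contraposes to O(hold_funds → not badge_in); with O(hold_funds) we get O(not badge_in).
Applying K to premise 7 (O(not badge_in → register_license)) and O(not badge_in) yields O(register_license).
Premise 2 is O(not update_consent → not register_license); contrapositively O(register_license → update_consent). Since O(register_license) holds, K gives O(update_consent).
Premise 12 is O(update_ledger → not update_consent); contrapositively O(update_consent → not update_ledger). Since O(update_consent) holds, K gives O(not update_ledger).
Premise 3, O(pay_taxes → update_ledger), contraposes to O(not update_ledger → not pay_taxes); with O(not update_ledger) we get O(not pay_taxes).
So O(not pay_taxes) holds, i.e. pay_taxes is forbidden. None of the other listed options is forbidden under the premises.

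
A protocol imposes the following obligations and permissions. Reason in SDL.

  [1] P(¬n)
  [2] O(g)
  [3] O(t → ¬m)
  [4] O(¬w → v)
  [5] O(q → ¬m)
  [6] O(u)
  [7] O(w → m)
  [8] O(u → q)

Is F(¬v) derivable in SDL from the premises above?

Yes

Premise 6 states O(u) outright.
With premise 8, O(u → q), the K-axiom yields O(q).
Applying K to premise 5 (O(q → ¬m)) and O(q) yields O(¬m).
Premise 7 is O(w → m); contrapositively O(¬m → ¬w). Since O(¬m) holds, K gives O(¬w).
From O(¬w) and premise 4, O(¬w → v), we obtain O(v).
Premises 1, 2, 3 do not contribute to this derivation.
So O(v) holds, i.e. F(¬v). The claim follows.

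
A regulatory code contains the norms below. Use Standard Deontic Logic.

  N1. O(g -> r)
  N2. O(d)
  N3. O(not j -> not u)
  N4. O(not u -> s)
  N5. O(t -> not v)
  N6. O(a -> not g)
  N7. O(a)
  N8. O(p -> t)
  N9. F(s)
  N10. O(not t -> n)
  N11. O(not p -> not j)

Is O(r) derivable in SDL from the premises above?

No

Premise 1 is O(g -> r), but O(g) is not derivable from the premises, so it does not yield O(r).
No other premise forces O(r). An ideal world satisfying every premise can still have r false, so O(r) is not derivable.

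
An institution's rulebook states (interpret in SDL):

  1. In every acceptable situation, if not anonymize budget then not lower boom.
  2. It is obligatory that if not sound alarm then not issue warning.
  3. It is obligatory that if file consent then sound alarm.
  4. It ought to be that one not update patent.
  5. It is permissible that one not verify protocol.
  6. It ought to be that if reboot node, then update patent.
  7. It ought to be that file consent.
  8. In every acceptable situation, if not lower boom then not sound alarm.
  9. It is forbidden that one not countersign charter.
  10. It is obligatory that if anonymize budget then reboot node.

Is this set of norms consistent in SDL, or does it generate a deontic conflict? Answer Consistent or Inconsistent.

Inconsistent

From premise 7 we have O(file_consent).
With premise 3, O(file_consent → sound_alarm), the K-axiom yields O(sound_alarm).
Premise 8 is O(¬lower_boom → ¬sound_alarm); contrapositively O(sound_alarm → lower_boom). Since O(sound_alarm) holds, K gives O(lower_boom).
The contrapositive of premise 1 (O(¬anonymize_budget → ¬lower_boom)) is O(lower_boom → anonymize_budget), and O(lower_boom) is already established, so O(anonymize_budget).
Applying K to premise 10 (O(anonymize_budget → reboot_node)) and O(anonymize_budget) yields O(reboot_node).
Applying K to premise 6 (O(reboot_node → update_patent)) and O(reboot_node) yields O(update_patent).
Yet premise 4 states O(¬update_patent).
We now have both O(update_patent) and O(¬update_patent) — update_patent is simultaneously obligatory and forbidden, violating the D-axiom.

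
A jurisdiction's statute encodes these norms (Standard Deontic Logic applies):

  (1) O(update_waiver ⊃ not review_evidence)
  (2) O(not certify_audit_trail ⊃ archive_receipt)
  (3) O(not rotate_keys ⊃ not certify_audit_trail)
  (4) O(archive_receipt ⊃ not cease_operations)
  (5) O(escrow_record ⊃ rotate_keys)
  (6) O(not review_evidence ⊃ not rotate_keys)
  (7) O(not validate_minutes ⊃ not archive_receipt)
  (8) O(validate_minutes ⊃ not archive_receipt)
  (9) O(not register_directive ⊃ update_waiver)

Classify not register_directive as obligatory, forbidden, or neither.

Premises 8 and 7 cover both cases: O(validate_minutes ⊃ not archive_receipt) and O(not validate_minutes ⊃ not archive_receipt). Since validate_minutes ∨ not validate_minutes is a tautology, O(not archive_receipt) follows.
Premise 2 is O(not certify_audit_trail ⊃ archive_receipt); contrapositively O(not archive_receipt ⊃ certify_audit_trail). Since O(not archive_receipt) holds, K gives O(certify_audit_trail).
Premise 3, O(not rotate_keys ⊃ not certify_audit_trail), contraposes to O(certify_audit_trail ⊃ rotate_keys); with O(certify_audit_trail) we get O(rotate_keys).
Premise 6 is O(not review_evidence ⊃ not rotate_keys); contrapositively O(rotate_keys ⊃ review_evidence). Since O(rotate_keys) holds, K gives O(review_evidence).
The contrapositive of premise 1 (O(update_waiver ⊃ not review_evidence)) is O(review_evidence ⊃ not update_waiver), and O(review_evidence) is already established, so O(not update_waiver).
Premise 9 is O(not register_directive ⊃ update_waiver); contrapositively O(not update_waiver ⊃ register_directive). Since O(not update_waiver) holds, K gives O(register_directive).
Premises 4, 5 do not contribute to this derivation.
Thus O(register_directive), which is F(not register_directive): not register_directive is forbidden.

Forbidden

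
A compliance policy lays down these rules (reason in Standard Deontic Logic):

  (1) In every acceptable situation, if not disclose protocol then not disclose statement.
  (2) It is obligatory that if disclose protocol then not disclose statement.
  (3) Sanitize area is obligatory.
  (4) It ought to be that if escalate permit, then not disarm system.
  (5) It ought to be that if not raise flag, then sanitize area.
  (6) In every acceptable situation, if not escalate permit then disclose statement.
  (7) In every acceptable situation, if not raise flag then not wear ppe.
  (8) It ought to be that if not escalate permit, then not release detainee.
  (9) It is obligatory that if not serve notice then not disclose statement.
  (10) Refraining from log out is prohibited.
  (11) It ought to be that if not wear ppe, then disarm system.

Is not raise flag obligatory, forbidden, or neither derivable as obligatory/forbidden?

Forbidden

By case analysis on ¬disclose_protocol: premise 1 gives O(¬disclose_protocol → ¬disclose_statement) and premise 2 gives O(disclose_protocol → ¬disclose_statement), so O(¬disclose_statement) either way.
The contrapositive of premise 6 (O(¬escalate_permit → disclose_statement)) is O(¬disclose_statement → escalate_permit), and O(¬disclose_statement) is already established, so O(escalate_permit).
From O(escalate_permit) and premise 4, O(escalate_permit → ¬disarm_system), we obtain O(¬disarm_system).
Premise 11, O(¬wear_ppe → disarm_system), contraposes to O(¬disarm_system → wear_ppe); with O(¬disarm_system) we get O(wear_ppe).
Premise 7, O(¬raise_flag → ¬wear_ppe), contraposes to O(wear_ppe → raise_flag); with O(wear_ppe) we get O(raise_flag).
Premises 3, 5, 8, 9, 10 do not contribute to this derivation.
Thus O(raise_flag), which is F(¬raise_flag): ¬raise_flag is forbidden.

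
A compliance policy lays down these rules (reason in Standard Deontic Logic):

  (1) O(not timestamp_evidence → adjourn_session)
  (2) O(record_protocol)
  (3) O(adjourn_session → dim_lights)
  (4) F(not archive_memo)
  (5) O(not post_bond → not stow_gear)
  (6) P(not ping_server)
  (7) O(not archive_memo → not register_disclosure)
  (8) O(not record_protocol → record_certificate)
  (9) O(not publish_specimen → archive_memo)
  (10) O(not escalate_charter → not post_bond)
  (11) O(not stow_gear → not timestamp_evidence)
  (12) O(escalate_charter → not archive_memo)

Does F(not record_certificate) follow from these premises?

No

Premise 8 is O(not record_protocol → record_certificate), but O(not record_protocol) is not derivable from the premises, so it does not yield O(record_certificate).
No other premise forces O(record_certificate). An ideal world satisfying every premise can still have not record_certificate true, so F(not record_certificate) is not derivable.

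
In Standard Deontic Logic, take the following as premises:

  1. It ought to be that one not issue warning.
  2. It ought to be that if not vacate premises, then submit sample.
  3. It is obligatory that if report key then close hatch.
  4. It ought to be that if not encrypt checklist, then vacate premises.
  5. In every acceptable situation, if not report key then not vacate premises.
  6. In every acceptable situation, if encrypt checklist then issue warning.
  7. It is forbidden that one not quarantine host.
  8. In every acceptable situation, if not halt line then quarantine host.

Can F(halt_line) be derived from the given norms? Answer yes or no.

Premise 8 is O(¬halt_line → quarantine_host); even if O(quarantine_host) held, inferring O(¬halt_line) would be affirming the consequent — invalid.
No other premise forces O(¬halt_line). An ideal world satisfying every premise can still have halt_line true, so F(halt_line) is not derivable.

No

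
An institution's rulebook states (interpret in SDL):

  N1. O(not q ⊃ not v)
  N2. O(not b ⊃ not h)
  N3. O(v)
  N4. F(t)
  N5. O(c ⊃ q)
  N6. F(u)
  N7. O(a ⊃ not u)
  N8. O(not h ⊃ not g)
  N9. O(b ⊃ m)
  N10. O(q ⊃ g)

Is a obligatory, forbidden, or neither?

Neither

Premise 7 is O(a ⊃ not u); even if O(not u) held, inferring O(a) would be affirming the consequent — invalid.
No premise or chain of K-axiom applications forces O(a), and none forces O(not a). So a is neither obligatory nor forbidden under these norms.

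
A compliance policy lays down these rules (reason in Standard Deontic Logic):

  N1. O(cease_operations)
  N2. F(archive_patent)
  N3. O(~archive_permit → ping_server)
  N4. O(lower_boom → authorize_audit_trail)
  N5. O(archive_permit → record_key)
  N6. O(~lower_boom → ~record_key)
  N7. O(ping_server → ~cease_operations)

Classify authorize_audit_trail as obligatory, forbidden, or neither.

Obligatory

Premise 1 gives O(cease_operations).
The contrapositive of premise 7 (O(ping_server → ~cease_operations)) is O(cease_operations → ~ping_server), and O(cease_operations) is already established, so O(~ping_server).
Premise 3 is O(~archive_permit → ping_server); contrapositively O(~ping_server → archive_permit). Since O(~ping_server) holds, K gives O(archive_permit).
With premise 5, O(archive_permit → record_key), the K-axiom yields O(record_key).
Premise 6, O(~lower_boom → ~record_key), contraposes to O(record_key → lower_boom); with O(record_key) we get O(lower_boom).
Premise 4 is O(lower_boom → authorize_audit_trail); since O(lower_boom), deontic closure gives O(authorize_audit_trail).
Premise 2 does not contribute to this derivation.
Hence authorize_audit_trail is obligatory.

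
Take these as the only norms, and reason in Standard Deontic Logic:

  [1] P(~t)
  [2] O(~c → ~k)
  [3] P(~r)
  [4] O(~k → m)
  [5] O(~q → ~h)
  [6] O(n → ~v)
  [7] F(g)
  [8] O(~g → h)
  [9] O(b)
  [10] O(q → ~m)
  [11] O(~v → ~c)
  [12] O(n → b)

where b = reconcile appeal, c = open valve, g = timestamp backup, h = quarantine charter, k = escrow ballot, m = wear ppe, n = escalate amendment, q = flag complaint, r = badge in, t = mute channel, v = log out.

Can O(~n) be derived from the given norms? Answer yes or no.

Yes

F(g) at premise 7 means O(~g).
Premise 8 is O(~g → h); since O(~g), deontic closure gives O(h).
Premise 5 is O(~q → ~h); contrapositively O(h → q). Since O(h) holds, K gives O(q).
Premise 10 is O(q → ~m); since O(q), deontic closure gives O(~m).
Premise 4, O(~k → m), contraposes to O(~m → k); with O(~m) we get O(k).
Premise 2 is O(~c → ~k); contrapositively O(k → c). Since O(k) holds, K gives O(c).
The contrapositive of premise 11 (O(~v → ~c)) is O(c → v), and O(c) is already established, so O(v).
Premise 6, O(n → ~v), contraposes to O(v → ~n); with O(v) we get O(~n).
Premises 1, 3, 9, 12 do not contribute to this derivation.
So O(~n) follows.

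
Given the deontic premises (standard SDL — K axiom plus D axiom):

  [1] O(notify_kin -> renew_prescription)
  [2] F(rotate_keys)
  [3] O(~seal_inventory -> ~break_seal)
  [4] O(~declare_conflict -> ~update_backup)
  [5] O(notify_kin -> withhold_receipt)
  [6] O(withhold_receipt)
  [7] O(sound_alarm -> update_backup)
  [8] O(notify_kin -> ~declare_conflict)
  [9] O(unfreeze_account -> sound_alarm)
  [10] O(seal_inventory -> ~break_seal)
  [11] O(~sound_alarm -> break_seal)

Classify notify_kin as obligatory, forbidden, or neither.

Forbidden

Premises 10 and 3 are O(seal_inventory -> ~break_seal) and O(~seal_inventory -> ~break_seal); every ideal world satisfies seal_inventory or ~seal_inventory, so in either case ~break_seal holds — hence O(~break_seal).
Premise 11, O(~sound_alarm -> break_seal), contraposes to O(~break_seal -> sound_alarm); with O(~break_seal) we get O(sound_alarm).
From O(sound_alarm) and premise 7, O(sound_alarm -> update_backup), we obtain O(update_backup).
Premise 4, O(~declare_conflict -> ~update_backup), contraposes to O(update_backup -> declare_conflict); with O(update_backup) we get O(declare_conflict).
The contrapositive of premise 8 (O(notify_kin -> ~declare_conflict)) is O(declare_conflict -> ~notify_kin), and O(declare_conflict) is already established, so O(~notify_kin).
Premises 1, 2, 5, 6, 9 do not contribute to this derivation.
Thus O(~notify_kin), which is F(notify_kin): notify_kin is forbidden.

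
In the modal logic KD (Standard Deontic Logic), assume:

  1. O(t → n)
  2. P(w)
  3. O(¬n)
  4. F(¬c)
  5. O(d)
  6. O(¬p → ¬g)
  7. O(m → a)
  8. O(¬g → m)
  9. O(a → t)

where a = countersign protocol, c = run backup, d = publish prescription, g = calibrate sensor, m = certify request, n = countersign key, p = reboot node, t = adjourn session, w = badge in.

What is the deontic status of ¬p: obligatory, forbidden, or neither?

From premise 3 we have O(¬n).
Premise 1, O(t → n), contraposes to O(¬n → ¬t); with O(¬n) we get O(¬t).
Premise 9 is O(a → t); contrapositively O(¬t → ¬a). Since O(¬t) holds, K gives O(¬a).
Premise 7 is O(m → a); contrapositively O(¬a → ¬m). Since O(¬a) holds, K gives O(¬m).
Premise 8 is O(¬g → m); contrapositively O(¬m → g). Since O(¬m) holds, K gives O(g).
Premise 6 is O(¬p → ¬g); contrapositively O(g → p). Since O(g) holds, K gives O(p).
Premises 2, 4, 5 do not contribute to this derivation.
Thus O(p), which is F(¬p): ¬p is forbidden.

Forbidden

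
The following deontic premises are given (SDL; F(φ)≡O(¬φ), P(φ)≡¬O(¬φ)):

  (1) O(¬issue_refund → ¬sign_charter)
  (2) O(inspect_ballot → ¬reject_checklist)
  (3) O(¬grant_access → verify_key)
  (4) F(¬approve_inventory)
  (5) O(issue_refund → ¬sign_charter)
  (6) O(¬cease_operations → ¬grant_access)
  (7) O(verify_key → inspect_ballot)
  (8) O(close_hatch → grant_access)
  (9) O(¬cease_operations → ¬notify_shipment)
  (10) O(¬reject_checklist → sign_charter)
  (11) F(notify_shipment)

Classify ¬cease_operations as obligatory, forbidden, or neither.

Premises 5 and 1 are O(issue_refund → ¬sign_charter) and O(¬issue_refund → ¬sign_charter); every ideal world satisfies issue_refund or ¬issue_refund, so in either case ¬sign_charter holds — hence O(¬sign_charter).
Premise 10 is O(¬reject_checklist → sign_charter); contrapositively O(¬sign_charter → reject_checklist). Since O(¬sign_charter) holds, K gives O(reject_checklist).
Premise 2 is O(inspect_ballot → ¬reject_checklist); contrapositively O(reject_checklist → ¬inspect_ballot). Since O(reject_checklist) holds, K gives O(¬inspect_ballot).
Premise 7, O(verify_key → inspect_ballot), contraposes to O(¬inspect_ballot → ¬verify_key); with O(¬inspect_ballot) we get O(¬verify_key).
The contrapositive of premise 3 (O(¬grant_access → verify_key)) is O(¬verify_key → grant_access), and O(¬verify_key) is already established, so O(grant_access).
Premise 6, O(¬cease_operations → ¬grant_access), contraposes to O(grant_access → cease_operations); with O(grant_access) we get O(cease_operations).
Premises 4, 8, 9, 11 do not contribute to this derivation.
Thus O(cease_operations), which is F(¬cease_operations): ¬cease_operations is forbidden.

Forbidden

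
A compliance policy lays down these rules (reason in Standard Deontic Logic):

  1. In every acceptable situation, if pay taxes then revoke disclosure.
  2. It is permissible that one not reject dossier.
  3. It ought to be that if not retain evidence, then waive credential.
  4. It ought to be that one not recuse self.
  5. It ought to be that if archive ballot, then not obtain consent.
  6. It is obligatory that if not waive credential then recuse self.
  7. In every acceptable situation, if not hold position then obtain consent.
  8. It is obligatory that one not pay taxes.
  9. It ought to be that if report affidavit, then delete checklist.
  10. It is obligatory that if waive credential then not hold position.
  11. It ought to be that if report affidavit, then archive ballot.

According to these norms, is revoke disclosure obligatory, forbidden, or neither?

Neither

Premise 1 is O(pay_taxes → revoke_disclosure), but O(pay_taxes) is not derivable from the premises, so it does not yield O(revoke_disclosure).
No premise or chain of K-axiom applications forces O(revoke_disclosure), and none forces O(¬revoke_disclosure). So revoke_disclosure is neither obligatory nor forbidden under these norms.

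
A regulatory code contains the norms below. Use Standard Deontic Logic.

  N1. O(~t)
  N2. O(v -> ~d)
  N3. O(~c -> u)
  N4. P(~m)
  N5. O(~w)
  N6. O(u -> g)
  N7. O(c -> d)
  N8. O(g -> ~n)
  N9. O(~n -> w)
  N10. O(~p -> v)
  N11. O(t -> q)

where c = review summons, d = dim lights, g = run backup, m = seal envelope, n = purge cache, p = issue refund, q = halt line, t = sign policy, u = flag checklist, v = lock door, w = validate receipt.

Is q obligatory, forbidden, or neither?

Neither

Premise 11 is O(t -> q), but O(t) is not derivable from the premises, so it does not yield O(q).
No premise or chain of K-axiom applications forces O(q), and none forces O(~q). So q is neither obligatory nor forbidden under these norms.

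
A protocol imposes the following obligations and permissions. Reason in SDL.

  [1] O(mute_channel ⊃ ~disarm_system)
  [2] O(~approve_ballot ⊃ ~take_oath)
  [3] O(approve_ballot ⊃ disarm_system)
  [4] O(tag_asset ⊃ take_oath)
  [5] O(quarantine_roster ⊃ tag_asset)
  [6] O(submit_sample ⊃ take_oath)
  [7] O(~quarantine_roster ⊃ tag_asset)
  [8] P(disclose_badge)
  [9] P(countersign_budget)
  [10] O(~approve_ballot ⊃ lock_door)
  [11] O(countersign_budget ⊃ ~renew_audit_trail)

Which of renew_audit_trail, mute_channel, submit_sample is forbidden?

mute_channel

Premises 7 and 5 cover both cases: O(~quarantine_roster ⊃ tag_asset) and O(quarantine_roster ⊃ tag_asset). Since ~quarantine_roster ∨ quarantine_roster is a tautology, O(tag_asset) follows.
Premise 4 is O(tag_asset ⊃ take_oath); since O(tag_asset), deontic closure gives O(take_oath).
Premise 2 is O(~approve_ballot ⊃ ~take_oath); contrapositively O(take_oath ⊃ approve_ballot). Since O(take_oath) holds, K gives O(approve_ballot).
Premise 3 is O(approve_ballot ⊃ disarm_system); since O(approve_ballot), deontic closure gives O(disarm_system).
The contrapositive of premise 1 (O(mute_channel ⊃ ~disarm_system)) is O(disarm_system ⊃ ~mute_channel), and O(disarm_system) is already established, so O(~mute_channel).
So O(~mute_channel) holds, i.e. mute_channel is forbidden. None of the other listed options is forbidden under the premises.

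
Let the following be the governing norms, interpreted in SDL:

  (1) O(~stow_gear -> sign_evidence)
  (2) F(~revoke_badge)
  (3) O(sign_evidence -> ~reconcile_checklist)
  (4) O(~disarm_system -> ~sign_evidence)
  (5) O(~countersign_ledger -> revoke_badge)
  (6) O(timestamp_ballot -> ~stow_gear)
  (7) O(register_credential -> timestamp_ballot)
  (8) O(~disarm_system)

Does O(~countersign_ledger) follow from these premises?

No

Premise 5 is O(~countersign_ledger -> revoke_badge); even if O(revoke_badge) held, inferring O(~countersign_ledger) would be affirming the consequent — invalid.
No other premise forces O(~countersign_ledger). An ideal world satisfying every premise can still have ~countersign_ledger false, so O(~countersign_ledger) is not derivable.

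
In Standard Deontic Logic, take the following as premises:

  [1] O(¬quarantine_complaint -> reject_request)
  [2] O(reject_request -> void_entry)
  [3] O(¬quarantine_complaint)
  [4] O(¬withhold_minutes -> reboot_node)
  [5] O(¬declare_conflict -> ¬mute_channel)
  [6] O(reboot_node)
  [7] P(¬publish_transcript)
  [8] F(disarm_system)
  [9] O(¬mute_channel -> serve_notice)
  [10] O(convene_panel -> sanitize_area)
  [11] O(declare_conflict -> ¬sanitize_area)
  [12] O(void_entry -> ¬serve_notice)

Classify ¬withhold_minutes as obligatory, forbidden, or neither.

Neither

Premise 4 is O(¬withhold_minutes -> reboot_node); even if O(reboot_node) held, inferring O(¬withhold_minutes) would be affirming the consequent — invalid.
No premise or chain of K-axiom applications forces O(¬withhold_minutes), and none forces O(withhold_minutes). So ¬withhold_minutes is neither obligatory nor forbidden under these norms.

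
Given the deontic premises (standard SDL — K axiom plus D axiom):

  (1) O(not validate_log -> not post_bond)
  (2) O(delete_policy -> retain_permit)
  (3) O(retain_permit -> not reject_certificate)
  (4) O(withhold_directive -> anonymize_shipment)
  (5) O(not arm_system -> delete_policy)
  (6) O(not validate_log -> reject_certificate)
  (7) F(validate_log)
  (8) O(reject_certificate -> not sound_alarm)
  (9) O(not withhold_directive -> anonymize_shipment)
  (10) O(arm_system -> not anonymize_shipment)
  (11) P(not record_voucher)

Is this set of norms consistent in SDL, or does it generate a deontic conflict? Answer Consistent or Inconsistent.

By case analysis on not withhold_directive: premise 9 gives O(not withhold_directive -> anonymize_shipment) and premise 4 gives O(withhold_directive -> anonymize_shipment), so O(anonymize_shipment) either way.
The contrapositive of premise 10 (O(arm_system -> not anonymize_shipment)) is O(anonymize_shipment -> not arm_system), and O(anonymize_shipment) is already established, so O(not arm_system).
With premise 5, O(not arm_system -> delete_policy), the K-axiom yields O(delete_policy).
With premise 2, O(delete_policy -> retain_permit), the K-axiom yields O(retain_permit).
From O(retain_permit) and premise 3, O(retain_permit -> not reject_certificate), we obtain O(not reject_certificate).
The contrapositive of premise 6 (O(not validate_log -> reject_certificate)) is O(not reject_certificate -> validate_log), and O(not reject_certificate) is already established, so O(validate_log).
Yet premise 7 is F(validate_log), i.e. O(not validate_log).
We now have both O(validate_log) and O(not validate_log) — validate_log is simultaneously obligatory and forbidden, violating the D-axiom.

Inconsistent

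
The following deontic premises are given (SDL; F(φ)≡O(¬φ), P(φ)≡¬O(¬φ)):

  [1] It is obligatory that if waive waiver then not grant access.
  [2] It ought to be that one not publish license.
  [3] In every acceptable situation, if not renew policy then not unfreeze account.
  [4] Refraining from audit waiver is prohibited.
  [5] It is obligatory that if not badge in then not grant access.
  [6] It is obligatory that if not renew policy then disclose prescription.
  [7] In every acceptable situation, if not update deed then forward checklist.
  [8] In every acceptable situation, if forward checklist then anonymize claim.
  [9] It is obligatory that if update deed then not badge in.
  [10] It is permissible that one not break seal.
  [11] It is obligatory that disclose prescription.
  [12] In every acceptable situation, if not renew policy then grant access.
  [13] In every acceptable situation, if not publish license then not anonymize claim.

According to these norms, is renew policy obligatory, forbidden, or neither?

Obligatory

Premise 2 states O(¬publish_license) outright.
Applying K to premise 13 (O(¬publish_license → ¬anonymize_claim)) and O(¬publish_license) yields O(¬anonymize_claim).
Premise 8 is O(forward_checklist → anonymize_claim); contrapositively O(¬anonymize_claim → ¬forward_checklist). Since O(¬anonymize_claim) holds, K gives O(¬forward_checklist).
The contrapositive of premise 7 (O(¬update_deed → forward_checklist)) is O(¬forward_checklist → update_deed), and O(¬forward_checklist) is already established, so O(update_deed).
Applying K to premise 9 (O(update_deed → ¬badge_in)) and O(update_deed) yields O(¬badge_in).
Applying K to premise 5 (O(¬badge_in → ¬grant_access)) and O(¬badge_in) yields O(¬grant_access).
The contrapositive of premise 12 (O(¬renew_policy → grant_access)) is O(¬grant_access → renew_policy), and O(¬grant_access) is already established, so O(renew_policy).
Premises 1, 3, 4, 6, 10, 11 do not contribute to this derivation.
Hence renew_policy is obligatory.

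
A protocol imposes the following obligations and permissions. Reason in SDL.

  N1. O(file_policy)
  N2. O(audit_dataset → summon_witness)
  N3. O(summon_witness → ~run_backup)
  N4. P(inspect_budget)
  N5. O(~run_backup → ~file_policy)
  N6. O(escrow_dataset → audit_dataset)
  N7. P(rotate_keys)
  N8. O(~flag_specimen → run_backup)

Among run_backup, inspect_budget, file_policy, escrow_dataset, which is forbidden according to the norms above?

escrow_dataset

Premise 1 states O(file_policy) outright.
The contrapositive of premise 5 (O(~run_backup → ~file_policy)) is O(file_policy → run_backup), and O(file_policy) is already established, so O(run_backup).
The contrapositive of premise 3 (O(summon_witness → ~run_backup)) is O(run_backup → ~summon_witness), and O(run_backup) is already established, so O(~summon_witness).
The contrapositive of premise 2 (O(audit_dataset → summon_witness)) is O(~summon_witness → ~audit_dataset), and O(~summon_witness) is already established, so O(~audit_dataset).
Premise 6, O(escrow_dataset → audit_dataset), contraposes to O(~audit_dataset → ~escrow_dataset); with O(~audit_dataset) we get O(~escrow_dataset).
So O(~escrow_dataset) holds, i.e. escrow_dataset is forbidden. None of the other listed options is forbidden under the premises.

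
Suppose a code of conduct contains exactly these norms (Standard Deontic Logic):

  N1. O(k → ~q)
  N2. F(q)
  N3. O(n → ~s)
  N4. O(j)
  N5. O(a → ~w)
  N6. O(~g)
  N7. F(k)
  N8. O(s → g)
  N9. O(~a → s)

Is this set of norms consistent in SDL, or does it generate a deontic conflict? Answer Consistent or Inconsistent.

Consistent

Premise 1 is O(k → ~q); even if O(~q) held, inferring O(k) would be affirming the consequent — invalid.
So O(k) is not derivable, and the apparent clash with O(~k) does not arise.
A world satisfying every obligation exists (e.g. a=true, g=false, j=true, k=false, n=false, q=false, s=false, w=false); no atom is both obligatory and forbidden, so the set is consistent.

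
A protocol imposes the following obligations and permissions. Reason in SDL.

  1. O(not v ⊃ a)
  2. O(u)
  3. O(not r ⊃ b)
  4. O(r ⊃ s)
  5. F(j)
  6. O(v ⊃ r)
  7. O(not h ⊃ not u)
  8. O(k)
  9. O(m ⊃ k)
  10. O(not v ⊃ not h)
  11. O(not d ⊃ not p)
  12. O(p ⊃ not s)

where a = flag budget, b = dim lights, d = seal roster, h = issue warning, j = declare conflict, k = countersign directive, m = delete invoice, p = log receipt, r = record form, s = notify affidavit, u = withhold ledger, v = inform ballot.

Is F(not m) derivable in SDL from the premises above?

No

Premise 9 is O(m ⊃ k); even if O(k) held, inferring O(m) would be affirming the consequent — invalid.
No other premise forces O(m). An ideal world satisfying every premise can still have not m true, so F(not m) is not derivable.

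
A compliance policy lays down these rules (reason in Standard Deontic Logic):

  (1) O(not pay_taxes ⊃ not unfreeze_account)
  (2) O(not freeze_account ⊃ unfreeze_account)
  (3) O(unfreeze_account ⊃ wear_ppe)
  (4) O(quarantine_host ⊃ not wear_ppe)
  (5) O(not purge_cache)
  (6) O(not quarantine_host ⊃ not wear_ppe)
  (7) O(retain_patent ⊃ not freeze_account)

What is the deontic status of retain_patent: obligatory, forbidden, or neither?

Forbidden

By case analysis on not quarantine_host: premise 6 gives O(not quarantine_host ⊃ not wear_ppe) and premise 4 gives O(quarantine_host ⊃ not wear_ppe), so O(not wear_ppe) either way.
The contrapositive of premise 3 (O(unfreeze_account ⊃ wear_ppe)) is O(not wear_ppe ⊃ not unfreeze_account), and O(not wear_ppe) is already established, so O(not unfreeze_account).
Premise 2, O(not freeze_account ⊃ unfreeze_account), contraposes to O(not unfreeze_account ⊃ freeze_account); with O(not unfreeze_account) we get O(freeze_account).
The contrapositive of premise 7 (O(retain_patent ⊃ not freeze_account)) is O(freeze_account ⊃ not retain_patent), and O(freeze_account) is already established, so O(not retain_patent).
Premises 1, 5 do not contribute to this derivation.
Thus O(not retain_patent), which is F(retain_patent): retain_patent is forbidden.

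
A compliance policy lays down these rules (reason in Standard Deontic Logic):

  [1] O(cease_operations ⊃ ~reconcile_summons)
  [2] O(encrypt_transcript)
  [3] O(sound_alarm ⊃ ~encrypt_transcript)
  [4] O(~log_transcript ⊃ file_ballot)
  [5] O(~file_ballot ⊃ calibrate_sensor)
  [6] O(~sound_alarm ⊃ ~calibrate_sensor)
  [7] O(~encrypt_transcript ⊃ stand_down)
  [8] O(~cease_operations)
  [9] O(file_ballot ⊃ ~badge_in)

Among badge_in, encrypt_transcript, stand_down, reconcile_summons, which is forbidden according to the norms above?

badge_in

Premise 2 states O(encrypt_transcript) outright.
The contrapositive of premise 3 (O(sound_alarm ⊃ ~encrypt_transcript)) is O(encrypt_transcript ⊃ ~sound_alarm), and O(encrypt_transcript) is already established, so O(~sound_alarm).
From O(~sound_alarm) and premise 6, O(~sound_alarm ⊃ ~calibrate_sensor), we obtain O(~calibrate_sensor).
The contrapositive of premise 5 (O(~file_ballot ⊃ calibrate_sensor)) is O(~calibrate_sensor ⊃ file_ballot), and O(~calibrate_sensor) is already established, so O(file_ballot).
From O(file_ballot) and premise 9, O(file_ballot ⊃ ~badge_in), we obtain O(~badge_in).
So O(~badge_in) holds, i.e. badge_in is forbidden. None of the other listed options is forbidden under the premises.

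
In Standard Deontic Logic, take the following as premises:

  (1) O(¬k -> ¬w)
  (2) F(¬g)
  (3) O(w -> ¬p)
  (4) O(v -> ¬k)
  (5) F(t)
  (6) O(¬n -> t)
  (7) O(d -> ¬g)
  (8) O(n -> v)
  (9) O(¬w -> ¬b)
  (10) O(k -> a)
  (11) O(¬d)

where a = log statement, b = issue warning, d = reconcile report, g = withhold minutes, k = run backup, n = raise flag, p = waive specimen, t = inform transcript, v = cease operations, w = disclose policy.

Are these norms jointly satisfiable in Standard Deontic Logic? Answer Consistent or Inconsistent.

Consistent

Premise 7 is O(d -> ¬g), but O(d) is not derivable from the premises, so it does not yield O(¬g).
So O(¬g) is not derivable, and the apparent clash with O(g) does not arise.
A world satisfying every obligation exists (e.g. a=false, b=false, d=false, g=true, k=false, n=true, p=false, t=false, v=true, w=false); no atom is both obligatory and forbidden, so the set is consistent.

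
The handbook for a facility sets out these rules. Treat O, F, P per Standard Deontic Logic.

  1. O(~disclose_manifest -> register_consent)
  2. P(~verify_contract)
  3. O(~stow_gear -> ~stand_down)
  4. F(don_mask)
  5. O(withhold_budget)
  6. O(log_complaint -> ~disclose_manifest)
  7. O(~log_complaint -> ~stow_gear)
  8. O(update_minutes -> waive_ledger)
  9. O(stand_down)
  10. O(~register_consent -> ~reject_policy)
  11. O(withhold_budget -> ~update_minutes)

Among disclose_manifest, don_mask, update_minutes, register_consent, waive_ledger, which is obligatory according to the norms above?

register_consent

From premise 9 we have O(stand_down).
Premise 3, O(~stow_gear -> ~stand_down), contraposes to O(stand_down -> stow_gear); with O(stand_down) we get O(stow_gear).
Premise 7 is O(~log_complaint -> ~stow_gear); contrapositively O(stow_gear -> log_complaint). Since O(stow_gear) holds, K gives O(log_complaint).
With premise 6, O(log_complaint -> ~disclose_manifest), the K-axiom yields O(~disclose_manifest).
Premise 1 is O(~disclose_manifest -> register_consent); since O(~disclose_manifest), deontic closure gives O(register_consent).
So O(register_consent) holds — register_consent is obligatory. None of the other listed options is made obligatory by any chain of premises.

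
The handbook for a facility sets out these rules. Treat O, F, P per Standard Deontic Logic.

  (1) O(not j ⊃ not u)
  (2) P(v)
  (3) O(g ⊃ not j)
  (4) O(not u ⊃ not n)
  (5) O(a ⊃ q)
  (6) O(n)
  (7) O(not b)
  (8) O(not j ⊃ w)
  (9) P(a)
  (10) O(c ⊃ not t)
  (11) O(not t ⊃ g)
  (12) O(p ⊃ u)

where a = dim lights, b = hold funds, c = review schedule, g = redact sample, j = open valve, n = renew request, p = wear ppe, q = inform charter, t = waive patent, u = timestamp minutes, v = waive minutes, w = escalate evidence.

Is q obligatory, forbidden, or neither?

Premise 5 is O(a ⊃ q), but O(a) is not derivable from the premises (the permission P(a) asserts only not O(not a), not O(a)), so it does not yield O(q).
No premise or chain of K-axiom applications forces O(q), and none forces O(not q). So q is neither obligatory nor forbidden under these norms.

Neither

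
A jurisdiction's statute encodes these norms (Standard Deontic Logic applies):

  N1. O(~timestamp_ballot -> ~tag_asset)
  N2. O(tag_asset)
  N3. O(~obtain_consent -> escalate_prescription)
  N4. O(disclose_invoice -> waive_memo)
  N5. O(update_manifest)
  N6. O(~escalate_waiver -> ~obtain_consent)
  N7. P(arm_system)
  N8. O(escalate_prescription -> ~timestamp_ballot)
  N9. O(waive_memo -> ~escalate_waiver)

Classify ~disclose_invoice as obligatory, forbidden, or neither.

Premise 2 states O(tag_asset) outright.
Premise 1, O(~timestamp_ballot -> ~tag_asset), contraposes to O(tag_asset -> timestamp_ballot); with O(tag_asset) we get O(timestamp_ballot).
Premise 8, O(escalate_prescription -> ~timestamp_ballot), contraposes to O(timestamp_ballot -> ~escalate_prescription); with O(timestamp_ballot) we get O(~escalate_prescription).
Premise 3 is O(~obtain_consent -> escalate_prescription); contrapositively O(~escalate_prescription -> obtain_consent). Since O(~escalate_prescription) holds, K gives O(obtain_consent).
Premise 6 is O(~escalate_waiver -> ~obtain_consent); contrapositively O(obtain_consent -> escalate_waiver). Since O(obtain_consent) holds, K gives O(escalate_waiver).
Premise 9 is O(waive_memo -> ~escalate_waiver); contrapositively O(escalate_waiver -> ~waive_memo). Since O(escalate_waiver) holds, K gives O(~waive_memo).
Premise 4, O(disclose_invoice -> waive_memo), contraposes to O(~waive_memo -> ~disclose_invoice); with O(~waive_memo) we get O(~disclose_invoice).
Premises 5, 7 do not contribute to this derivation.
Hence ~disclose_invoice is obligatory.

Obligatory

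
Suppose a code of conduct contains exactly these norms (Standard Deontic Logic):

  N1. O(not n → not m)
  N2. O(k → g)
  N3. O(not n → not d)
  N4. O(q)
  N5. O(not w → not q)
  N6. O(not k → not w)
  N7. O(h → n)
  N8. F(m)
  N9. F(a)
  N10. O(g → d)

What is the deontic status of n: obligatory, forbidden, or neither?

Obligatory

Premise 4 gives O(q).
Premise 5, O(not w → not q), contraposes to O(q → w); with O(q) we get O(w).
The contrapositive of premise 6 (O(not k → not w)) is O(w → k), and O(w) is already established, so O(k).
Premise 2 is O(k → g); since O(k), deontic closure gives O(g).
Premise 10 is O(g → d); since O(g), deontic closure gives O(d).
The contrapositive of premise 3 (O(not n → not d)) is O(d → n), and O(d) is already established, so O(n).
Premises 1, 7, 8, 9 do not contribute to this derivation.
Hence n is obligatory.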